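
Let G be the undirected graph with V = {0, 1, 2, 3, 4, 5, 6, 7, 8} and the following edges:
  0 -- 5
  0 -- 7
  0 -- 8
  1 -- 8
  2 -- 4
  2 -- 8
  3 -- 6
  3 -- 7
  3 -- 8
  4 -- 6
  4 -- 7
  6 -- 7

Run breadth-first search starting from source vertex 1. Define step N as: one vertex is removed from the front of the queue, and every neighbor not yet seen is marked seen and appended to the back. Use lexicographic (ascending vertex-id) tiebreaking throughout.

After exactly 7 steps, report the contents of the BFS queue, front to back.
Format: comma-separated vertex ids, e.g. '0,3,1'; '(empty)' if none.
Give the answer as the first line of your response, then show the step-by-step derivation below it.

4,6

step 1: dequeue 1; queue=[8]; order=1
step 2: dequeue 8; queue=[0,2,3]; order=1,8
step 3: dequeue 0; queue=[2,3,5,7]; order=1,8,0
step 4: dequeue 2; queue=[3,5,7,4]; order=1,8,0,2
step 5: dequeue 3; queue=[5,7,4,6]; order=1,8,0,2,3
step 6: dequeue 5; queue=[7,4,6]; order=1,8,0,2,3,5
step 7: dequeue 7; queue=[4,6]; order=1,8,0,2,3,5,7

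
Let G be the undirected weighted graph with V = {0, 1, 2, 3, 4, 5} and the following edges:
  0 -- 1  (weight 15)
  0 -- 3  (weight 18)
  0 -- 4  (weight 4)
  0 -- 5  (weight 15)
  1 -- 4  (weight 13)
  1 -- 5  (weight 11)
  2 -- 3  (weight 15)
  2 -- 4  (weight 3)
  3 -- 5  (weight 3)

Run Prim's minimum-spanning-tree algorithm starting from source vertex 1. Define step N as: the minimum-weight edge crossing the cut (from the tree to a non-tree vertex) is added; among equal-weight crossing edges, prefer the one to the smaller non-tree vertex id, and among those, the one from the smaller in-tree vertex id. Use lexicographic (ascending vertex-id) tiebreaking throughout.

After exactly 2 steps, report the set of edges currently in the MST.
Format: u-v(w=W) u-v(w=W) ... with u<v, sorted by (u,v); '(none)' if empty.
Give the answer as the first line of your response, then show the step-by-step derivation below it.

1-5(w=11) 3-5(w=3)

step 1: add edge 1-5 (w=11); MST = {1-5(w=11)}
step 2: add edge 3-5 (w=3); MST = {1-5(w=11) 3-5(w=3)}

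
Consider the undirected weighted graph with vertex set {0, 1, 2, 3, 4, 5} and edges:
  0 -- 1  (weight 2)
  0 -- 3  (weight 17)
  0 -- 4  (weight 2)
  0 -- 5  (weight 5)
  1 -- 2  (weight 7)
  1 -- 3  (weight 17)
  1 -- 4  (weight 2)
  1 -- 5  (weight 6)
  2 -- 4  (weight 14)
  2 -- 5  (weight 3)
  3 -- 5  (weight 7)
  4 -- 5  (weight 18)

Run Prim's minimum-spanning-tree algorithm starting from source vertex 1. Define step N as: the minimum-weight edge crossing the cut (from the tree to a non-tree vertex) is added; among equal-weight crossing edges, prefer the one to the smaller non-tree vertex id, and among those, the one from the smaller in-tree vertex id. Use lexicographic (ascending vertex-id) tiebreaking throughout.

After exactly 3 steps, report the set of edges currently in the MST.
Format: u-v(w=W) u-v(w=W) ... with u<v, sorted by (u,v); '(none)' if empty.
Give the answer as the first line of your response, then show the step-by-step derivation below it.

0-1(w=2) 0-4(w=2) 0-5(w=5)

step 1: add edge 0-1 (w=2); MST = {0-1(w=2)}
step 2: add edge 0-4 (w=2); MST = {0-1(w=2) 0-4(w=2)}
step 3: add edge 0-5 (w=5); MST = {0-1(w=2) 0-4(w=2) 0-5(w=5)}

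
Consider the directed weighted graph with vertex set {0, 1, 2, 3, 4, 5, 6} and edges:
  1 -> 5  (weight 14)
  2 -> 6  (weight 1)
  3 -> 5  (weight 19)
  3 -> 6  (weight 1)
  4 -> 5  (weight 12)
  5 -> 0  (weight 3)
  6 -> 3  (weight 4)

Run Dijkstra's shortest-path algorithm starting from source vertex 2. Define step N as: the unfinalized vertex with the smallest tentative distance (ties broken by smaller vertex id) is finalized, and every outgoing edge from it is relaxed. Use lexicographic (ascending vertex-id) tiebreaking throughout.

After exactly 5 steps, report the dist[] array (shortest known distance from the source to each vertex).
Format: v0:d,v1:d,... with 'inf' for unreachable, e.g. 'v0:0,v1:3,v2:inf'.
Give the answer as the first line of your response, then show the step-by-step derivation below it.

v0:27,v1:inf,v2:0,v3:5,v4:inf,v5:24,v6:1

step 1: dist = v0:inf,v1:inf,v2:0,v3:inf,v4:inf,v5:inf,v6:1
step 2: dist = v0:inf,v1:inf,v2:0,v3:5,v4:inf,v5:inf,v6:1
step 3: dist = v0:inf,v1:inf,v2:0,v3:5,v4:inf,v5:24,v6:1
step 4: dist = v0:27,v1:inf,v2:0,v3:5,v4:inf,v5:24,v6:1
step 5: dist = v0:27,v1:inf,v2:0,v3:5,v4:inf,v5:24,v6:1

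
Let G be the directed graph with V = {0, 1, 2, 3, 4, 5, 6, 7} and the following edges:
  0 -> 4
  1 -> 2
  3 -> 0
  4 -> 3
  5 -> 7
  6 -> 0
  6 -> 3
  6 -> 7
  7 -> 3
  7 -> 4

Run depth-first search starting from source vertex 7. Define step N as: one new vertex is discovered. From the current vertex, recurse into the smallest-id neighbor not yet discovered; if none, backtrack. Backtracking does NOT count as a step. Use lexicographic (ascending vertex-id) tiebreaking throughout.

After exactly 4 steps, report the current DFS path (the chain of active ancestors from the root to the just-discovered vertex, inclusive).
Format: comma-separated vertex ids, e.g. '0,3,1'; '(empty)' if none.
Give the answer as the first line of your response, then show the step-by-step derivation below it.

7,3,0,4

step 1: discover 7; path=7; order=7
step 2: discover 3; path=7>3; order=7,3
step 3: discover 0; path=7>3>0; order=7,3,0
step 4: discover 4; path=7>3>0>4; order=7,3,0,4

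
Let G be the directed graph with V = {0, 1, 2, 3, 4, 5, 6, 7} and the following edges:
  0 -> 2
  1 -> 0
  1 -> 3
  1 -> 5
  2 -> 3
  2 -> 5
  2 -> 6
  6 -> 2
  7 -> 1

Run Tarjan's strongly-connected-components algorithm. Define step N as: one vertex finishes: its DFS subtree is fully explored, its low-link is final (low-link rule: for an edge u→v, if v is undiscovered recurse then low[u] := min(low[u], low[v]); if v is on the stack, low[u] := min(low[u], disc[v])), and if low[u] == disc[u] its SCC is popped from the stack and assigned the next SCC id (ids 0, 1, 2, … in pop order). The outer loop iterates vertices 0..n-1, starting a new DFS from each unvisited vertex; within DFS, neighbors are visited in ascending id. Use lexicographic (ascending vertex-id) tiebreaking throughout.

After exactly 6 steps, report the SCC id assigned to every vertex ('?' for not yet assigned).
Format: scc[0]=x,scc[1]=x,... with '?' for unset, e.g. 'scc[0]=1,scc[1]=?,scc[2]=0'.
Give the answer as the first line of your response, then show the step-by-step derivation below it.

scc[0]=3,scc[1]=4,scc[2]=2,scc[3]=0,scc[4]=?,scc[5]=1,scc[6]=2,scc[7]=?

step 1: low=(low[0]=0,low[1]=?,low[2]=1,low[3]=2,low[4]=?,low[5]=?,low[6]=?,low[7]=?); scc=(scc[0]=?,scc[1]=?,scc[2]=?,scc[3]=0,scc[4]=?,scc[5]=?,scc[6]=?,scc[7]=?)
step 2: low=(low[0]=0,low[1]=?,low[2]=1,low[3]=2,low[4]=?,low[5]=3,low[6]=?,low[7]=?); scc=(scc[0]=?,scc[1]=?,scc[2]=?,scc[3]=0,scc[4]=?,scc[5]=1,scc[6]=?,scc[7]=?)
step 3: low=(low[0]=0,low[1]=?,low[2]=1,low[3]=2,low[4]=?,low[5]=3,low[6]=1,low[7]=?); scc=(scc[0]=?,scc[1]=?,scc[2]=?,scc[3]=0,scc[4]=?,scc[5]=1,scc[6]=?,scc[7]=?)
step 4: low=(low[0]=0,low[1]=?,low[2]=1,low[3]=2,low[4]=?,low[5]=3,low[6]=1,low[7]=?); scc=(scc[0]=?,scc[1]=?,scc[2]=2,scc[3]=0,scc[4]=?,scc[5]=1,scc[6]=2,scc[7]=?)
step 5: low=(low[0]=0,low[1]=?,low[2]=1,low[3]=2,low[4]=?,low[5]=3,low[6]=1,low[7]=?); scc=(scc[0]=3,scc[1]=?,scc[2]=2,scc[3]=0,scc[4]=?,scc[5]=1,scc[6]=2,scc[7]=?)
step 6: low=(low[0]=0,low[1]=5,low[2]=1,low[3]=2,low[4]=?,low[5]=3,low[6]=1,low[7]=?); scc=(scc[0]=3,scc[1]=4,scc[2]=2,scc[3]=0,scc[4]=?,scc[5]=1,scc[6]=2,scc[7]=?)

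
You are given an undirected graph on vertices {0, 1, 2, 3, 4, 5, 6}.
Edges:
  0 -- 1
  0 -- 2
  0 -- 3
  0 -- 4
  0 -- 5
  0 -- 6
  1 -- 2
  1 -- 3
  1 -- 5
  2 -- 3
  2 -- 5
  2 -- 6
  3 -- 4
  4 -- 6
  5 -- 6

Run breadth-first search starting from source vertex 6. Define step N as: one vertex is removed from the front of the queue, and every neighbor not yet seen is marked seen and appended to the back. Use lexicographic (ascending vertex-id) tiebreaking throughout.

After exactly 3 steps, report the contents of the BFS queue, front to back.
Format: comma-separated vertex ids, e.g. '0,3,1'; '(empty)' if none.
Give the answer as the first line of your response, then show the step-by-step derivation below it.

4,5,1,3

step 1: dequeue 6; queue=[0,2,4,5]; order=6
step 2: dequeue 0; queue=[2,4,5,1,3]; order=6,0
step 3: dequeue 2; queue=[4,5,1,3]; order=6,0,2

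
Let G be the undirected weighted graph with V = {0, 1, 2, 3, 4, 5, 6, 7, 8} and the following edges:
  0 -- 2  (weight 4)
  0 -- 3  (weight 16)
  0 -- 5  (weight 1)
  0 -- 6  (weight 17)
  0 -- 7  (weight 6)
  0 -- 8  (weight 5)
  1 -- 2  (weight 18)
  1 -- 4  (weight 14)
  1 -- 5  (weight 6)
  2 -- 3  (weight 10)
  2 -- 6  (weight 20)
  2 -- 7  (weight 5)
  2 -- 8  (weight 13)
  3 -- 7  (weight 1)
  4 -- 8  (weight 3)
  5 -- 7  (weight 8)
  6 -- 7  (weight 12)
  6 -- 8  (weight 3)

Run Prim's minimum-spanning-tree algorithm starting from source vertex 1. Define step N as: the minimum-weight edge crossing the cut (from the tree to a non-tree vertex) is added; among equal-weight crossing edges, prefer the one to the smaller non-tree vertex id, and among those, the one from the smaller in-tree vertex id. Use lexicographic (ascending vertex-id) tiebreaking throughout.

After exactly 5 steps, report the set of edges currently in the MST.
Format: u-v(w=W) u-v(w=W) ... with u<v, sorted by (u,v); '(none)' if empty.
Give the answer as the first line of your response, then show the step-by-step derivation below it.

0-2(w=4) 0-5(w=1) 1-5(w=6) 2-7(w=5) 3-7(w=1)

step 1: add edge 1-5 (w=6); MST = {1-5(w=6)}
step 2: add edge 0-5 (w=1); MST = {0-5(w=1) 1-5(w=6)}
step 3: add edge 0-2 (w=4); MST = {0-2(w=4) 0-5(w=1) 1-5(w=6)}
step 4: add edge 2-7 (w=5); MST = {0-2(w=4) 0-5(w=1) 1-5(w=6) 2-7(w=5)}
step 5: add edge 3-7 (w=1); MST = {0-2(w=4) 0-5(w=1) 1-5(w=6) 2-7(w=5) 3-7(w=1)}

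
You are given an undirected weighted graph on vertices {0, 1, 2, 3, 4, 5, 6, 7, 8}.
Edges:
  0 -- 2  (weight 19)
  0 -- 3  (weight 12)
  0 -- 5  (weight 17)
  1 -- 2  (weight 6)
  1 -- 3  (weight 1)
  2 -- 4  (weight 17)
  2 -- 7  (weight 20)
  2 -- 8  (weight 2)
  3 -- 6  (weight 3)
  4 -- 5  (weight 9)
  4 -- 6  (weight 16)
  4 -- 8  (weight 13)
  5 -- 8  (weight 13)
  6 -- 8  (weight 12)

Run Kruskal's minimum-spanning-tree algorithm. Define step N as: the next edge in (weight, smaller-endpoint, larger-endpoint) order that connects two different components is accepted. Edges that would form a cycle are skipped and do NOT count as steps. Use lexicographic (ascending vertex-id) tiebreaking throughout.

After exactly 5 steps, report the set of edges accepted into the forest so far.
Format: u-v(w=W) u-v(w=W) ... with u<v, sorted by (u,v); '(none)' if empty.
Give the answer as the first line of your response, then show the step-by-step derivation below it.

1-2(w=6) 1-3(w=1) 2-8(w=2) 3-6(w=3) 4-5(w=9)

step 1: add edge 1-3 (w=1); MST = {1-3(w=1)}
step 2: add edge 2-8 (w=2); MST = {1-3(w=1) 2-8(w=2)}
step 3: add edge 3-6 (w=3); MST = {1-3(w=1) 2-8(w=2) 3-6(w=3)}
step 4: add edge 1-2 (w=6); MST = {1-2(w=6) 1-3(w=1) 2-8(w=2) 3-6(w=3)}
step 5: add edge 4-5 (w=9); MST = {1-2(w=6) 1-3(w=1) 2-8(w=2) 3-6(w=3) 4-5(w=9)}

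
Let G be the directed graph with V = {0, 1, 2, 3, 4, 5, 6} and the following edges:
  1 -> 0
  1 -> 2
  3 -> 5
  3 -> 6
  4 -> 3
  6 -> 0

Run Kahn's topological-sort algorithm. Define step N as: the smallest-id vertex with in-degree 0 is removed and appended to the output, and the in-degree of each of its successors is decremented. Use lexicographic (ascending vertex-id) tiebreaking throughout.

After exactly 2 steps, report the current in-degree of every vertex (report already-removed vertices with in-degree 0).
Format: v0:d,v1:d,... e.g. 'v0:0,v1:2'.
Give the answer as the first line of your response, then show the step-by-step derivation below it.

v0:1,v1:0,v2:0,v3:1,v4:0,v5:1,v6:1

step 1: output 1; order=[1]; indeg=(1,0,0,1,0,1,1)
step 2: output 2; order=[1,2]; indeg=(1,0,0,1,0,1,1)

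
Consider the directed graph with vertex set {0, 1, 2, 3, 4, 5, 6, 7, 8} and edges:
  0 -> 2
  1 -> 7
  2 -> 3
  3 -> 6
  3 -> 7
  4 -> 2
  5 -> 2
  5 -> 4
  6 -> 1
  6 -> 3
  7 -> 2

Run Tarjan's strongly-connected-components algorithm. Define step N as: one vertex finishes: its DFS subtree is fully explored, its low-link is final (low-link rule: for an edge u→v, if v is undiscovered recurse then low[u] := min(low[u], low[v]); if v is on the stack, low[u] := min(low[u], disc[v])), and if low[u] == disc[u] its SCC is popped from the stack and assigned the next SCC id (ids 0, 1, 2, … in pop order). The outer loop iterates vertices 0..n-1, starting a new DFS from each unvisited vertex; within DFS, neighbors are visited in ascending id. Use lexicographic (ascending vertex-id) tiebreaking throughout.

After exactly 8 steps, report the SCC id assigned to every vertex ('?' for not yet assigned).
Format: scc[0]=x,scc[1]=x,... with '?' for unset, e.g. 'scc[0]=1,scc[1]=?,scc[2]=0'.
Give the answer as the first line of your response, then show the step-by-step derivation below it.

scc[0]=1,scc[1]=0,scc[2]=0,scc[3]=0,scc[4]=2,scc[5]=3,scc[6]=0,scc[7]=0,scc[8]=?

step 1: low=(low[0]=0,low[1]=4,low[2]=1,low[3]=2,low[4]=?,low[5]=?,low[6]=3,low[7]=1,low[8]=?); scc=(scc[0]=?,scc[1]=?,scc[2]=?,scc[3]=?,scc[4]=?,scc[5]=?,scc[6]=?,scc[7]=?,scc[8]=?)
step 2: low=(low[0]=0,low[1]=1,low[2]=1,low[3]=2,low[4]=?,low[5]=?,low[6]=3,low[7]=1,low[8]=?); scc=(scc[0]=?,scc[1]=?,scc[2]=?,scc[3]=?,scc[4]=?,scc[5]=?,scc[6]=?,scc[7]=?,scc[8]=?)
step 3: low=(low[0]=0,low[1]=1,low[2]=1,low[3]=2,low[4]=?,low[5]=?,low[6]=1,low[7]=1,low[8]=?); scc=(scc[0]=?,scc[1]=?,scc[2]=?,scc[3]=?,scc[4]=?,scc[5]=?,scc[6]=?,scc[7]=?,scc[8]=?)
step 4: low=(low[0]=0,low[1]=1,low[2]=1,low[3]=1,low[4]=?,low[5]=?,low[6]=1,low[7]=1,low[8]=?); scc=(scc[0]=?,scc[1]=?,scc[2]=?,scc[3]=?,scc[4]=?,scc[5]=?,scc[6]=?,scc[7]=?,scc[8]=?)
step 5: low=(low[0]=0,low[1]=1,low[2]=1,low[3]=1,low[4]=?,low[5]=?,low[6]=1,low[7]=1,low[8]=?); scc=(scc[0]=?,scc[1]=0,scc[2]=0,scc[3]=0,scc[4]=?,scc[5]=?,scc[6]=0,scc[7]=0,scc[8]=?)
step 6: low=(low[0]=0,low[1]=1,low[2]=1,low[3]=1,low[4]=?,low[5]=?,low[6]=1,low[7]=1,low[8]=?); scc=(scc[0]=1,scc[1]=0,scc[2]=0,scc[3]=0,scc[4]=?,scc[5]=?,scc[6]=0,scc[7]=0,scc[8]=?)
step 7: low=(low[0]=0,low[1]=1,low[2]=1,low[3]=1,low[4]=6,low[5]=?,low[6]=1,low[7]=1,low[8]=?); scc=(scc[0]=1,scc[1]=0,scc[2]=0,scc[3]=0,scc[4]=2,scc[5]=?,scc[6]=0,scc[7]=0,scc[8]=?)
step 8: low=(low[0]=0,low[1]=1,low[2]=1,low[3]=1,low[4]=6,low[5]=7,low[6]=1,low[7]=1,low[8]=?); scc=(scc[0]=1,scc[1]=0,scc[2]=0,scc[3]=0,scc[4]=2,scc[5]=3,scc[6]=0,scc[7]=0,scc[8]=?)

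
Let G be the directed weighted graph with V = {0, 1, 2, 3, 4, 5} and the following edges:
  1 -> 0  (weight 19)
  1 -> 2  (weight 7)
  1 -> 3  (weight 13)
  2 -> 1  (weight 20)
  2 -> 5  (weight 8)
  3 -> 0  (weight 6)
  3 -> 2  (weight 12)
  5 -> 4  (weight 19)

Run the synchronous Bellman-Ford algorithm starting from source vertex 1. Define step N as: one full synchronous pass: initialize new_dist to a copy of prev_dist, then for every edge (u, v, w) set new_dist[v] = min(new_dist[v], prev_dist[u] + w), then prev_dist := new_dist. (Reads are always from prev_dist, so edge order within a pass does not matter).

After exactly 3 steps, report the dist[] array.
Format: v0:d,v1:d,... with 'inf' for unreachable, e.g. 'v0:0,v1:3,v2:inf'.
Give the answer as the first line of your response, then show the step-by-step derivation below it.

v0:19,v1:0,v2:7,v3:13,v4:34,v5:15

step 1: dist = v0:19,v1:0,v2:7,v3:13,v4:inf,v5:inf
step 2: dist = v0:19,v1:0,v2:7,v3:13,v4:inf,v5:15
step 3: dist = v0:19,v1:0,v2:7,v3:13,v4:34,v5:15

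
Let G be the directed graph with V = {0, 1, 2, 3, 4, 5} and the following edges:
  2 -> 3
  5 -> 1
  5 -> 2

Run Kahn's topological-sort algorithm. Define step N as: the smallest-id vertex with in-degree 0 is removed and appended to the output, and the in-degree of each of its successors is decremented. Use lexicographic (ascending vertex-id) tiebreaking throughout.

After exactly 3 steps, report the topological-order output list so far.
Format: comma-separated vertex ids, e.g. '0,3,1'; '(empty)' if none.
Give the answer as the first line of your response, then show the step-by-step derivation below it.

0,4,5

step 1: output 0; order=[0]; indeg=(0,1,1,1,0,0)
step 2: output 4; order=[0,4]; indeg=(0,1,1,1,0,0)
step 3: output 5; order=[0,4,5]; indeg=(0,0,0,1,0,0)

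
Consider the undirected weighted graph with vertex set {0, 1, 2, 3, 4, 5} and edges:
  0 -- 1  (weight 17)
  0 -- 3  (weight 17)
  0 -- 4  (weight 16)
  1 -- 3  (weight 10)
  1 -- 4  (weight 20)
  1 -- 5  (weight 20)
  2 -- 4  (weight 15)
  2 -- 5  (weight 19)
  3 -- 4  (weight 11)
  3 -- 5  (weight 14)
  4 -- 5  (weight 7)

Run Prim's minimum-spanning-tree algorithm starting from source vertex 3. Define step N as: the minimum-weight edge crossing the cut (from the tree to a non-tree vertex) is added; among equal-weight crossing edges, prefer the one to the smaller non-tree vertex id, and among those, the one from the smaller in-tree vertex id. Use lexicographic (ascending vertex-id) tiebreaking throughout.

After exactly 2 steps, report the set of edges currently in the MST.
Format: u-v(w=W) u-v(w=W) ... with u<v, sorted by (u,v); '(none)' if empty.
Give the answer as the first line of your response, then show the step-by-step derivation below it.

1-3(w=10) 3-4(w=11)

step 1: add edge 1-3 (w=10); MST = {1-3(w=10)}
step 2: add edge 3-4 (w=11); MST = {1-3(w=10) 3-4(w=11)}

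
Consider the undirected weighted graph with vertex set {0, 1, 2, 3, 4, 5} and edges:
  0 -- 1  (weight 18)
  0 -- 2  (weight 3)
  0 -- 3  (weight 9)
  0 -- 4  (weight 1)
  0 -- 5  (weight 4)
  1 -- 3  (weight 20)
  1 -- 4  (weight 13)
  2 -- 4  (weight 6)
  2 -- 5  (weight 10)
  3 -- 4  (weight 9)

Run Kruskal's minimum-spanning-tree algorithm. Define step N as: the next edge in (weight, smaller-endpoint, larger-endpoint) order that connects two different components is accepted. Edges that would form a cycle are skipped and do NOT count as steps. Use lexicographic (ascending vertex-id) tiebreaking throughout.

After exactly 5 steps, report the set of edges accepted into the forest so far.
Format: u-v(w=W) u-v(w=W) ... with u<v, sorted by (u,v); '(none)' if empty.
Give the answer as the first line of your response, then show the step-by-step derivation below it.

0-2(w=3) 0-3(w=9) 0-4(w=1) 0-5(w=4) 1-4(w=13)

step 1: add edge 0-4 (w=1); MST = {0-4(w=1)}
step 2: add edge 0-2 (w=3); MST = {0-2(w=3) 0-4(w=1)}
step 3: add edge 0-5 (w=4); MST = {0-2(w=3) 0-4(w=1) 0-5(w=4)}
step 4: add edge 0-3 (w=9); MST = {0-2(w=3) 0-3(w=9) 0-4(w=1) 0-5(w=4)}
step 5: add edge 1-4 (w=13); MST = {0-2(w=3) 0-3(w=9) 0-4(w=1) 0-5(w=4) 1-4(w=13)}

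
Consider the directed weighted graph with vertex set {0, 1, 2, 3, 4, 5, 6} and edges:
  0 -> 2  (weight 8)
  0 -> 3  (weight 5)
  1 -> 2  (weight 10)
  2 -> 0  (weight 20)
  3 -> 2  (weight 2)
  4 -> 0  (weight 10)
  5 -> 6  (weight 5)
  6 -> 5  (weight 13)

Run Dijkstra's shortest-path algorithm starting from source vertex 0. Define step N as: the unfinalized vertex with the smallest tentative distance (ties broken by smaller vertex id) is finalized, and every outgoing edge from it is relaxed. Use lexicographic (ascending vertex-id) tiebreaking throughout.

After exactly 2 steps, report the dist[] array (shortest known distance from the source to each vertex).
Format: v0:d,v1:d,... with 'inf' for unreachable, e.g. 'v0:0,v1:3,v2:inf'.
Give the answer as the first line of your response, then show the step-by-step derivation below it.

v0:0,v1:inf,v2:7,v3:5,v4:inf,v5:inf,v6:inf

step 1: dist = v0:0,v1:inf,v2:8,v3:5,v4:inf,v5:inf,v6:inf
step 2: dist = v0:0,v1:inf,v2:7,v3:5,v4:inf,v5:inf,v6:inf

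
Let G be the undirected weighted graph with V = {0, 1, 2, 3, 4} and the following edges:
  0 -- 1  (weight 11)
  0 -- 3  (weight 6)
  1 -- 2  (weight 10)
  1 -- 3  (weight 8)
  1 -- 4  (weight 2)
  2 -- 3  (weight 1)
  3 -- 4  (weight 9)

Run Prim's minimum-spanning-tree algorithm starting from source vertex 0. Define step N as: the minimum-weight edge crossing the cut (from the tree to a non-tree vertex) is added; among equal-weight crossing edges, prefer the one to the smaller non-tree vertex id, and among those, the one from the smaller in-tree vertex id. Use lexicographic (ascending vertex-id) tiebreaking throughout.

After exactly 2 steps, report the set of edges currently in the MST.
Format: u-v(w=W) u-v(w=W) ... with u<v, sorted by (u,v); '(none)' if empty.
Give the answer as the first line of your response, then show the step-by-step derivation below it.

0-3(w=6) 2-3(w=1)

step 1: add edge 0-3 (w=6); MST = {0-3(w=6)}
step 2: add edge 2-3 (w=1); MST = {0-3(w=6) 2-3(w=1)}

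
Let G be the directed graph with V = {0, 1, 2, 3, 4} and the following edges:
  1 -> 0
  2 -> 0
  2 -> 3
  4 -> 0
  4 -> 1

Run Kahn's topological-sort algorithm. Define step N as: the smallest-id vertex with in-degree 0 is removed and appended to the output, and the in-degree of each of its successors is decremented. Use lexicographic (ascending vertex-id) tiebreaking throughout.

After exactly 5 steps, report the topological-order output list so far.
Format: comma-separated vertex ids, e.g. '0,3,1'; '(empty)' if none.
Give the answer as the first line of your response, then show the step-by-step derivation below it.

2,3,4,1,0

step 1: output 2; order=[2]; indeg=(2,1,0,0,0)
step 2: output 3; order=[2,3]; indeg=(2,1,0,0,0)
step 3: output 4; order=[2,3,4]; indeg=(1,0,0,0,0)
step 4: output 1; order=[2,3,4,1]; indeg=(0,0,0,0,0)
step 5: output 0; order=[2,3,4,1,0]; indeg=(0,0,0,0,0)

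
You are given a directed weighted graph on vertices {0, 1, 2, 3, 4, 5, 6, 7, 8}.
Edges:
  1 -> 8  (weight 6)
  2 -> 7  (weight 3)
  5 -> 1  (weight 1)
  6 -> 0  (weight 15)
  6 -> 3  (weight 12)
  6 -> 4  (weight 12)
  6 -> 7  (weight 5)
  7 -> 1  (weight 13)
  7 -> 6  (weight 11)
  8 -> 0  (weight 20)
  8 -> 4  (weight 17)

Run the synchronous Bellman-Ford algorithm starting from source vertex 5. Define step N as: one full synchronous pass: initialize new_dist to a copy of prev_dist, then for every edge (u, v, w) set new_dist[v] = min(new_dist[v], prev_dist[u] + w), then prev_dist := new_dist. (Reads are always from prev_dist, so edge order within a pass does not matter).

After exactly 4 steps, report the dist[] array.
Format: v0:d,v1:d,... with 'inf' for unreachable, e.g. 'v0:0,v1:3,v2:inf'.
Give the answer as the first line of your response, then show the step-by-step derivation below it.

v0:27,v1:1,v2:inf,v3:inf,v4:24,v5:0,v6:inf,v7:inf,v8:7

step 1: dist = v0:inf,v1:1,v2:inf,v3:inf,v4:inf,v5:0,v6:inf,v7:inf,v8:inf
step 2: dist = v0:inf,v1:1,v2:inf,v3:inf,v4:inf,v5:0,v6:inf,v7:inf,v8:7
step 3: dist = v0:27,v1:1,v2:inf,v3:inf,v4:24,v5:0,v6:inf,v7:inf,v8:7
step 4: dist = v0:27,v1:1,v2:inf,v3:inf,v4:24,v5:0,v6:inf,v7:inf,v8:7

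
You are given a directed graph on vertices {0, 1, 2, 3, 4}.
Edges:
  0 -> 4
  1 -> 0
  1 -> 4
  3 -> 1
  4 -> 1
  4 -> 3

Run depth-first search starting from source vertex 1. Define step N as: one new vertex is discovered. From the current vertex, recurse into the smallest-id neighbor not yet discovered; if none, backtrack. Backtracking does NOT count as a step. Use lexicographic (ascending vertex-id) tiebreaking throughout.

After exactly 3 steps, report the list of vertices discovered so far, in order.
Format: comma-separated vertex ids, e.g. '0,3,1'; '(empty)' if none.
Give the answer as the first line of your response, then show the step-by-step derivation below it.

1,0,4

step 1: discover 1; path=1; order=1
step 2: discover 0; path=1>0; order=1,0
step 3: discover 4; path=1>0>4; order=1,0,4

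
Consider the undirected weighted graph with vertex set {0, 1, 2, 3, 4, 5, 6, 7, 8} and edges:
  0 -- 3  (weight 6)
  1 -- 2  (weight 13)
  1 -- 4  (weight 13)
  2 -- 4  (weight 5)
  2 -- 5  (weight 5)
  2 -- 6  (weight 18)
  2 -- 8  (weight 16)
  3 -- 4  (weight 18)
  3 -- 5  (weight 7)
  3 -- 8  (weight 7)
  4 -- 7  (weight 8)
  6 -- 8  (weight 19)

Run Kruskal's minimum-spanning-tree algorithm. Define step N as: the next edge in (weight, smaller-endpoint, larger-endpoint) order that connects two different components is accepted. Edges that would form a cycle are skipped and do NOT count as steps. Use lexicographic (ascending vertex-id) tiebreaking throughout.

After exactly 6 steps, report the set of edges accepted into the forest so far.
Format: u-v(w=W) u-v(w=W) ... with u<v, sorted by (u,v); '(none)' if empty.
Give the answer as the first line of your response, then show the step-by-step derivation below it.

0-3(w=6) 2-4(w=5) 2-5(w=5) 3-5(w=7) 3-8(w=7) 4-7(w=8)

step 1: add edge 2-4 (w=5); MST = {2-4(w=5)}
step 2: add edge 2-5 (w=5); MST = {2-4(w=5) 2-5(w=5)}
step 3: add edge 0-3 (w=6); MST = {0-3(w=6) 2-4(w=5) 2-5(w=5)}
step 4: add edge 3-5 (w=7); MST = {0-3(w=6) 2-4(w=5) 2-5(w=5) 3-5(w=7)}
step 5: add edge 3-8 (w=7); MST = {0-3(w=6) 2-4(w=5) 2-5(w=5) 3-5(w=7) 3-8(w=7)}
step 6: add edge 4-7 (w=8); MST = {0-3(w=6) 2-4(w=5) 2-5(w=5) 3-5(w=7) 3-8(w=7) 4-7(w=8)}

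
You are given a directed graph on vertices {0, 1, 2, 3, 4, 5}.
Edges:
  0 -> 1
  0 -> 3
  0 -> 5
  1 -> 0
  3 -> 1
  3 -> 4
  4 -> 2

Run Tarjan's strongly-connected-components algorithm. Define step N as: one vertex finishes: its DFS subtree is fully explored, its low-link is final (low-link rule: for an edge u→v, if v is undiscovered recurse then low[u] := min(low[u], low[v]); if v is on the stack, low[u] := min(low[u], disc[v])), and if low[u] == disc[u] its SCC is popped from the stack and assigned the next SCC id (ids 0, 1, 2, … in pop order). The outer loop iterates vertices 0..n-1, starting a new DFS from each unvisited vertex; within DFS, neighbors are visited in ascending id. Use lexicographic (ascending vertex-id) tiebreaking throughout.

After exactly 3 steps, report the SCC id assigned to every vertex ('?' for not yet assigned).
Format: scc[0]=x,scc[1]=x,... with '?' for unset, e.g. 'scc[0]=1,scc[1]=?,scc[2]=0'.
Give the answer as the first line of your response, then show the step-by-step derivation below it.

scc[0]=?,scc[1]=?,scc[2]=0,scc[3]=?,scc[4]=1,scc[5]=?

step 1: low=(low[0]=0,low[1]=0,low[2]=?,low[3]=?,low[4]=?,low[5]=?); scc=(scc[0]=?,scc[1]=?,scc[2]=?,scc[3]=?,scc[4]=?,scc[5]=?)
step 2: low=(low[0]=0,low[1]=0,low[2]=4,low[3]=1,low[4]=3,low[5]=?); scc=(scc[0]=?,scc[1]=?,scc[2]=0,scc[3]=?,scc[4]=?,scc[5]=?)
step 3: low=(low[0]=0,low[1]=0,low[2]=4,low[3]=1,low[4]=3,low[5]=?); scc=(scc[0]=?,scc[1]=?,scc[2]=0,scc[3]=?,scc[4]=1,scc[5]=?)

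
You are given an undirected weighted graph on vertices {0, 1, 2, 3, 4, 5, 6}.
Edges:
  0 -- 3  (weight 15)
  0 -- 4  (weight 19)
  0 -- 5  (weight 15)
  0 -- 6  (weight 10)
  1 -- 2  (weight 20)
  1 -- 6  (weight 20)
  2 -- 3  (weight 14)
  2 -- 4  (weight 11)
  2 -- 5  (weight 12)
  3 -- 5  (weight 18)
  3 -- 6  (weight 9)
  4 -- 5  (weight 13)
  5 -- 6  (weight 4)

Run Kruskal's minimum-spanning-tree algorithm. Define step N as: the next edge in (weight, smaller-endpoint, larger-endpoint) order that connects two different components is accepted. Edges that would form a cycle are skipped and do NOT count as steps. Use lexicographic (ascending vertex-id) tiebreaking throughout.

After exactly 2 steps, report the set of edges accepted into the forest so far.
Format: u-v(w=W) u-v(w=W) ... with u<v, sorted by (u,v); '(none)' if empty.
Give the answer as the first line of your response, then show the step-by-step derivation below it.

3-6(w=9) 5-6(w=4)

step 1: add edge 5-6 (w=4); MST = {5-6(w=4)}
step 2: add edge 3-6 (w=9); MST = {3-6(w=9) 5-6(w=4)}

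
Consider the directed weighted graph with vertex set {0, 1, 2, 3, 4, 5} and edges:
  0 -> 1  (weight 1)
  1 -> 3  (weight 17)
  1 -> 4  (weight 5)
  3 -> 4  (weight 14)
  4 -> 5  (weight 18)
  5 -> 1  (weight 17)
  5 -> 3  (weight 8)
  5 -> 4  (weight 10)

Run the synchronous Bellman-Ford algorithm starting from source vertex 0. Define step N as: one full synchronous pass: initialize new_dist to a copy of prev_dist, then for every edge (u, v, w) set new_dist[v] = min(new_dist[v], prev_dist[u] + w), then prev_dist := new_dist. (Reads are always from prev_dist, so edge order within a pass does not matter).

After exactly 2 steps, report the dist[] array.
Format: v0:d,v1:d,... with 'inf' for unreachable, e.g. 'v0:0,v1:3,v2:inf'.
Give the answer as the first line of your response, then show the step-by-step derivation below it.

v0:0,v1:1,v2:inf,v3:18,v4:6,v5:inf

step 1: dist = v0:0,v1:1,v2:inf,v3:inf,v4:inf,v5:inf
step 2: dist = v0:0,v1:1,v2:inf,v3:18,v4:6,v5:inf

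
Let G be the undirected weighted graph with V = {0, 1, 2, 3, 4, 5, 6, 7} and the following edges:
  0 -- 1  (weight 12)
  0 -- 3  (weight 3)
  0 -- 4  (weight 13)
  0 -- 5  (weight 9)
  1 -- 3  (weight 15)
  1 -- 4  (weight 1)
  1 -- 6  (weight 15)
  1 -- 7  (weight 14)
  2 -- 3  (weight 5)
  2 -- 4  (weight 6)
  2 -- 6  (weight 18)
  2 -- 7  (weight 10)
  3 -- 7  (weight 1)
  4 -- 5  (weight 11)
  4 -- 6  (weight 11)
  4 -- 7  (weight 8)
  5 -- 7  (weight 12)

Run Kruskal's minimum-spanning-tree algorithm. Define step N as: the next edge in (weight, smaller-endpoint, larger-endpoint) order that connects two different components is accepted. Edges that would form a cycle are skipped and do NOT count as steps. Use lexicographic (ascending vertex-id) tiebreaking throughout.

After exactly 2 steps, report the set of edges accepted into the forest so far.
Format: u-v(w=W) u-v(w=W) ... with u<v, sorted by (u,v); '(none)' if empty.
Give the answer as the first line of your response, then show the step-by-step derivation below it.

1-4(w=1) 3-7(w=1)

step 1: add edge 1-4 (w=1); MST = {1-4(w=1)}
step 2: add edge 3-7 (w=1); MST = {1-4(w=1) 3-7(w=1)}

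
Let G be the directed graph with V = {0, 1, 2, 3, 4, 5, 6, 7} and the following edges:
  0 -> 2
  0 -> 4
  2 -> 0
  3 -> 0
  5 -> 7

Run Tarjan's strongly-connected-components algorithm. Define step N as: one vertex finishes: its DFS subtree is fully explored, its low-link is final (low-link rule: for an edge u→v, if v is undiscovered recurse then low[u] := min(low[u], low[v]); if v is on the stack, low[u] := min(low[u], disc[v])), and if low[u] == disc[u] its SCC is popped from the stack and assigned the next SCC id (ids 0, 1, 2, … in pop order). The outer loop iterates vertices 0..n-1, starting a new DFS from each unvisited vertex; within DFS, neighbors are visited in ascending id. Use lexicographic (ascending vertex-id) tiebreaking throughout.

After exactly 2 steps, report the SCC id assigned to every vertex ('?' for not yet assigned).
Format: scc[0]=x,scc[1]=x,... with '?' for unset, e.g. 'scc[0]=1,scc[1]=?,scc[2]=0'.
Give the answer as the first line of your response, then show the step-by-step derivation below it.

scc[0]=?,scc[1]=?,scc[2]=?,scc[3]=?,scc[4]=0,scc[5]=?,scc[6]=?,scc[7]=?

step 1: low=(low[0]=0,low[1]=?,low[2]=0,low[3]=?,low[4]=?,low[5]=?,low[6]=?,low[7]=?); scc=(scc[0]=?,scc[1]=?,scc[2]=?,scc[3]=?,scc[4]=?,scc[5]=?,scc[6]=?,scc[7]=?)
step 2: low=(low[0]=0,low[1]=?,low[2]=0,low[3]=?,low[4]=2,low[5]=?,low[6]=?,low[7]=?); scc=(scc[0]=?,scc[1]=?,scc[2]=?,scc[3]=?,scc[4]=0,scc[5]=?,scc[6]=?,scc[7]=?)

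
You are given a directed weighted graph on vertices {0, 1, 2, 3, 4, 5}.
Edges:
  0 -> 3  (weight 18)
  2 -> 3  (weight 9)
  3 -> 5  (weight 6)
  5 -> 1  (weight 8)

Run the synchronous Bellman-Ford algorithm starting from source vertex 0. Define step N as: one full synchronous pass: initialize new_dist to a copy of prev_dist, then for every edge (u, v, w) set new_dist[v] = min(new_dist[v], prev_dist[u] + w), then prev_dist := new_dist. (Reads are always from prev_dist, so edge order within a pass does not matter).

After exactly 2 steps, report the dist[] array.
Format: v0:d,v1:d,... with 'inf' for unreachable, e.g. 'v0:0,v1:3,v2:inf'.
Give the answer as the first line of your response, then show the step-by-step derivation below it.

v0:0,v1:inf,v2:inf,v3:18,v4:inf,v5:24

step 1: dist = v0:0,v1:inf,v2:inf,v3:18,v4:inf,v5:inf
step 2: dist = v0:0,v1:inf,v2:inf,v3:18,v4:inf,v5:24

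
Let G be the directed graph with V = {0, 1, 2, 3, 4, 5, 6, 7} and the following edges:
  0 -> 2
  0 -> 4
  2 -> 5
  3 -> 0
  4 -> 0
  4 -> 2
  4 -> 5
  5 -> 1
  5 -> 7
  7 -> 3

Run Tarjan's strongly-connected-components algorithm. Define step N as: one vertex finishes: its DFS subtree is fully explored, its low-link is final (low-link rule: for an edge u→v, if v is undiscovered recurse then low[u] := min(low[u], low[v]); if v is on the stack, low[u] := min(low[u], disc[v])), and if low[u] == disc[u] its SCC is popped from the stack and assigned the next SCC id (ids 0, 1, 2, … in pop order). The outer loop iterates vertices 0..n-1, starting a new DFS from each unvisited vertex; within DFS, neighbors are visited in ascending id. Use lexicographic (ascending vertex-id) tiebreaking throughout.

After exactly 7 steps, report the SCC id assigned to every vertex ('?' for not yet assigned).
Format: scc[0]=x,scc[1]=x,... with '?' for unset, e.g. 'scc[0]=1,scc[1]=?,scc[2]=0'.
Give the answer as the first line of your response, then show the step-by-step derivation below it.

scc[0]=1,scc[1]=0,scc[2]=1,scc[3]=1,scc[4]=1,scc[5]=1,scc[6]=?,scc[7]=1

step 1: low=(low[0]=0,low[1]=3,low[2]=1,low[3]=?,low[4]=?,low[5]=2,low[6]=?,low[7]=?); scc=(scc[0]=?,scc[1]=0,scc[2]=?,scc[3]=?,scc[4]=?,scc[5]=?,scc[6]=?,scc[7]=?)
step 2: low=(low[0]=0,low[1]=3,low[2]=1,low[3]=0,low[4]=?,low[5]=2,low[6]=?,low[7]=4); scc=(scc[0]=?,scc[1]=0,scc[2]=?,scc[3]=?,scc[4]=?,scc[5]=?,scc[6]=?,scc[7]=?)
step 3: low=(low[0]=0,low[1]=3,low[2]=1,low[3]=0,low[4]=?,low[5]=2,low[6]=?,low[7]=0); scc=(scc[0]=?,scc[1]=0,scc[2]=?,scc[3]=?,scc[4]=?,scc[5]=?,scc[6]=?,scc[7]=?)
step 4: low=(low[0]=0,low[1]=3,low[2]=1,low[3]=0,low[4]=?,low[5]=0,low[6]=?,low[7]=0); scc=(scc[0]=?,scc[1]=0,scc[2]=?,scc[3]=?,scc[4]=?,scc[5]=?,scc[6]=?,scc[7]=?)
step 5: low=(low[0]=0,low[1]=3,low[2]=0,low[3]=0,low[4]=?,low[5]=0,low[6]=?,low[7]=0); scc=(scc[0]=?,scc[1]=0,scc[2]=?,scc[3]=?,scc[4]=?,scc[5]=?,scc[6]=?,scc[7]=?)
step 6: low=(low[0]=0,low[1]=3,low[2]=0,low[3]=0,low[4]=0,low[5]=0,low[6]=?,low[7]=0); scc=(scc[0]=?,scc[1]=0,scc[2]=?,scc[3]=?,scc[4]=?,scc[5]=?,scc[6]=?,scc[7]=?)
step 7: low=(low[0]=0,low[1]=3,low[2]=0,low[3]=0,low[4]=0,low[5]=0,low[6]=?,low[7]=0); scc=(scc[0]=1,scc[1]=0,scc[2]=1,scc[3]=1,scc[4]=1,scc[5]=1,scc[6]=?,scc[7]=1)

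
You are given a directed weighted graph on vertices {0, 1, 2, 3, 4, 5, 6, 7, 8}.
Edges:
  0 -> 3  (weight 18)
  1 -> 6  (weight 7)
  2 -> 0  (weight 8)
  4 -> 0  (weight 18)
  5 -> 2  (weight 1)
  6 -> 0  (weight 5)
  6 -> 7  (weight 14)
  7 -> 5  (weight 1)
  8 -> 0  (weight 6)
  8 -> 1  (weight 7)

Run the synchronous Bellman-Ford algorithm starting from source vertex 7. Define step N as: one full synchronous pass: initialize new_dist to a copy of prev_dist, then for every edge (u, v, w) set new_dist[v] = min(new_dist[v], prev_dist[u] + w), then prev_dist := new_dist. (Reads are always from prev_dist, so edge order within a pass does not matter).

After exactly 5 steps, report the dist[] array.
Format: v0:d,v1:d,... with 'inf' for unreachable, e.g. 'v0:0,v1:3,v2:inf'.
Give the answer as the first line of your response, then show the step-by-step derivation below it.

v0:10,v1:inf,v2:2,v3:28,v4:inf,v5:1,v6:inf,v7:0,v8:inf

step 1: dist = v0:inf,v1:inf,v2:inf,v3:inf,v4:inf,v5:1,v6:inf,v7:0,v8:inf
step 2: dist = v0:inf,v1:inf,v2:2,v3:inf,v4:inf,v5:1,v6:inf,v7:0,v8:inf
step 3: dist = v0:10,v1:inf,v2:2,v3:inf,v4:inf,v5:1,v6:inf,v7:0,v8:inf
step 4: dist = v0:10,v1:inf,v2:2,v3:28,v4:inf,v5:1,v6:inf,v7:0,v8:inf
step 5: dist = v0:10,v1:inf,v2:2,v3:28,v4:inf,v5:1,v6:inf,v7:0,v8:inf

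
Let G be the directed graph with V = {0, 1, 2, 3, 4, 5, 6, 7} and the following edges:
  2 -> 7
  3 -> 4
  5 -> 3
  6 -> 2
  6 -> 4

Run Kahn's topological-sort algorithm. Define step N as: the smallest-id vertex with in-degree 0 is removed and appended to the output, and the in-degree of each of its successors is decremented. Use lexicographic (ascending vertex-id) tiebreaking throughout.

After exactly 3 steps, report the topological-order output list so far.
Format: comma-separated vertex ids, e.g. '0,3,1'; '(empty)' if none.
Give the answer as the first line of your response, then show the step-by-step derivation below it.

0,1,5

step 1: output 0; order=[0]; indeg=(0,0,1,1,2,0,0,1)
step 2: output 1; order=[0,1]; indeg=(0,0,1,1,2,0,0,1)
step 3: output 5; order=[0,1,5]; indeg=(0,0,1,0,2,0,0,1)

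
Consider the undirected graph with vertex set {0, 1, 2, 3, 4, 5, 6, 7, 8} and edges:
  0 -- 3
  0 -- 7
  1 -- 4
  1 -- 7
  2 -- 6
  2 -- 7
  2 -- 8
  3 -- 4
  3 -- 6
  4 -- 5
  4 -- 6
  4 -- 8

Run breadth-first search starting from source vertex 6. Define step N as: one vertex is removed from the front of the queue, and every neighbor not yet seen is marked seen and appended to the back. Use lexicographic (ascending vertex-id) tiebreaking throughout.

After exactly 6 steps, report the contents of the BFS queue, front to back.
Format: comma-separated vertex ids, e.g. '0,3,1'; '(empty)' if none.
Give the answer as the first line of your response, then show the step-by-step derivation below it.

0,1,5

step 1: dequeue 6; queue=[2,3,4]; order=6
step 2: dequeue 2; queue=[3,4,7,8]; order=6,2
step 3: dequeue 3; queue=[4,7,8,0]; order=6,2,3
step 4: dequeue 4; queue=[7,8,0,1,5]; order=6,2,3,4
step 5: dequeue 7; queue=[8,0,1,5]; order=6,2,3,4,7
step 6: dequeue 8; queue=[0,1,5]; order=6,2,3,4,7,8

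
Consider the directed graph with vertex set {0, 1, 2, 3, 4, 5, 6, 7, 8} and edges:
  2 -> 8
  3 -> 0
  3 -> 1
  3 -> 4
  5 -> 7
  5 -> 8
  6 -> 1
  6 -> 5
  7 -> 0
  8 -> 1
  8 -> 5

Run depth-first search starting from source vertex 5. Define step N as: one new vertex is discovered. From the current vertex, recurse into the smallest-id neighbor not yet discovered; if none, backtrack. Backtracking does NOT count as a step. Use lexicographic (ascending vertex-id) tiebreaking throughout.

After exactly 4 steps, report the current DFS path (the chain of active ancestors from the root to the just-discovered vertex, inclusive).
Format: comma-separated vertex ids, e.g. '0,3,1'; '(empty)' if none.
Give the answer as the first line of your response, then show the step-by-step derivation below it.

5,8

step 1: discover 5; path=5; order=5
step 2: discover 7; path=5>7; order=5,7
step 3: discover 0; path=5>7>0; order=5,7,0
step 4: discover 8; path=5>8; order=5,7,0,8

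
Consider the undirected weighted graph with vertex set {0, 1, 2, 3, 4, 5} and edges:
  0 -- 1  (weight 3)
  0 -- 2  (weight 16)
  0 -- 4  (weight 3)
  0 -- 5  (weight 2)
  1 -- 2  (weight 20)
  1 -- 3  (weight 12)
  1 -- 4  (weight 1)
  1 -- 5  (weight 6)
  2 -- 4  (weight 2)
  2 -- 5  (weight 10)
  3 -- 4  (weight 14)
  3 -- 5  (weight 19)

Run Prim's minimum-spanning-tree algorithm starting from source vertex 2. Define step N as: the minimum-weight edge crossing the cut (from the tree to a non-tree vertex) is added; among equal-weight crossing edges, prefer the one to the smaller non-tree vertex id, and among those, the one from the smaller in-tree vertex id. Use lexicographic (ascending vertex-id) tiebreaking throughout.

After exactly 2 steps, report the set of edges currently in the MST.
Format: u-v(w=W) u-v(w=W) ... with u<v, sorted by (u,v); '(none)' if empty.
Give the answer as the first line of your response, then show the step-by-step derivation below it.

1-4(w=1) 2-4(w=2)

step 1: add edge 2-4 (w=2); MST = {2-4(w=2)}
step 2: add edge 1-4 (w=1); MST = {1-4(w=1) 2-4(w=2)}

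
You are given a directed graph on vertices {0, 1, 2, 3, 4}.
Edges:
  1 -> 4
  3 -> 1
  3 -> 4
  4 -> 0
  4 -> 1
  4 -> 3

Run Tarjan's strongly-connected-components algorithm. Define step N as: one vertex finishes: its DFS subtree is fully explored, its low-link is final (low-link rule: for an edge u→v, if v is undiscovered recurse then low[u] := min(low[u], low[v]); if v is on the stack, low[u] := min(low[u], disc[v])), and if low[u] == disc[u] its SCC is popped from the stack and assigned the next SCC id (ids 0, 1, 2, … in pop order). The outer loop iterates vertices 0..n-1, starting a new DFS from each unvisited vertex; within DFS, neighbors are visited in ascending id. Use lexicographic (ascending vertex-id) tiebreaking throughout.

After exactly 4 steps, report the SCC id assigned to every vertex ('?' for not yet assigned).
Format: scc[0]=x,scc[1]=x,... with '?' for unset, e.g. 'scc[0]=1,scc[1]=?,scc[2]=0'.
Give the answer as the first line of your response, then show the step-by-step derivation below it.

scc[0]=0,scc[1]=1,scc[2]=?,scc[3]=1,scc[4]=1

step 1: low=(low[0]=0,low[1]=?,low[2]=?,low[3]=?,low[4]=?); scc=(scc[0]=0,scc[1]=?,scc[2]=?,scc[3]=?,scc[4]=?)
step 2: low=(low[0]=0,low[1]=1,low[2]=?,low[3]=1,low[4]=1); scc=(scc[0]=0,scc[1]=?,scc[2]=?,scc[3]=?,scc[4]=?)
step 3: low=(low[0]=0,low[1]=1,low[2]=?,low[3]=1,low[4]=1); scc=(scc[0]=0,scc[1]=?,scc[2]=?,scc[3]=?,scc[4]=?)
step 4: low=(low[0]=0,low[1]=1,low[2]=?,low[3]=1,low[4]=1); scc=(scc[0]=0,scc[1]=1,scc[2]=?,scc[3]=1,scc[4]=1)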